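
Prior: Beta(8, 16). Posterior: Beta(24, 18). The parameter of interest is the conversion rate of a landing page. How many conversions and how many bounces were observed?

Beta is conjugate to the binomial likelihood: posterior = Beta(α+s, β+f).
So s = 24 − 8 = 16 and f = 18 − 16 = 2.

16 conversions and 2 bounces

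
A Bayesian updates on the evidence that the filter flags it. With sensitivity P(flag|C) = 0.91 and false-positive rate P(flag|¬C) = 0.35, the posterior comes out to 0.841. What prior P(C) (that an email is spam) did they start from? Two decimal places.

Bayes' rule in odds form gives O(C|E) = O(C)·[P(E|C)/P(E|¬C)], hence O(C) = O(C|E)/LR.
Posterior odds = 0.841/(1−0.841) = 5.2893. LR = 0.91/0.35 = 2.6000.
Prior odds = 5.2893/2.6000 = 2.0343, so P(C) = 2.0343/(1+2.0343) ≈ 0.67.

P(C) = 0.67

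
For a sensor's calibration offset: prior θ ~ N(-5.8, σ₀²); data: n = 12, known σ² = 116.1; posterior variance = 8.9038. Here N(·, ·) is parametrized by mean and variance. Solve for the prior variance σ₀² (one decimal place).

For the Normal–Normal model with known σ², precisions add: τ_n = τ₀ + n/σ².
So 1/σ₀² = 1/8.9038 − 12/116.1 = 0.112312 − 0.103359 = 0.008953.
Hence σ₀² = 1/0.008953 ≈ 111.7.

σ₀² = 111.7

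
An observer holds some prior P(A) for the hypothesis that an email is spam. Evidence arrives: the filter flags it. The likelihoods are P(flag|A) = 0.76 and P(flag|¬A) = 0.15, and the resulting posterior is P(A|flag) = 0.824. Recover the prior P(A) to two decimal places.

Bayes' rule in odds form gives O(A|E) = O(A)·[P(E|A)/P(E|¬A)], hence O(A) = O(A|E)/LR.
Posterior odds = 0.824/(1−0.824) = 4.6818. LR = 0.76/0.15 = 5.0667.
Prior odds = 4.6818/5.0667 = 0.9240, so P(A) = 0.9240/(1+0.9240) ≈ 0.48.

P(A) = 0.48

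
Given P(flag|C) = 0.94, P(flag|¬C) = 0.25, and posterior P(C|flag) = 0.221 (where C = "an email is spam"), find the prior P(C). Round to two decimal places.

Bayes' rule in odds form gives O(C|E) = O(C)·[P(E|C)/P(E|¬C)], hence O(C) = O(C|E)/LR.
Posterior odds = 0.221/(1−0.221) = 0.2837. LR = 0.94/0.25 = 3.7600.
Prior odds = 0.2837/3.7600 = 0.0755, so P(C) = 0.0755/(1+0.0755) ≈ 0.07.

P(C) = 0.07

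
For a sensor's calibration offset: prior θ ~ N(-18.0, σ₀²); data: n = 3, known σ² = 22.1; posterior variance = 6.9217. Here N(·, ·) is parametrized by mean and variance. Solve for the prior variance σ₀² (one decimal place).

Posterior precision equals prior precision plus data precision: 1/σ_n² = 1/σ₀² + n/σ².
So 1/σ₀² = 1/6.9217 − 3/22.1 = 0.144473 − 0.135747 = 0.008726.
Hence σ₀² = 1/0.008726 ≈ 114.6.

σ₀² = 114.6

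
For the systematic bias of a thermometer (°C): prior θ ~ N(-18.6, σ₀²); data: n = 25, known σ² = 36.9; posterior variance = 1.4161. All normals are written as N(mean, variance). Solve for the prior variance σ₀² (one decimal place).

σ₀² = 34.9

Posterior precision equals prior precision plus data precision: 1/σ_n² = 1/σ₀² + n/σ².
So 1/σ₀² = 1/1.4161 − 25/36.9 = 0.706165 − 0.677507 = 0.028658.
Hence σ₀² = 1/0.028658 ≈ 34.9.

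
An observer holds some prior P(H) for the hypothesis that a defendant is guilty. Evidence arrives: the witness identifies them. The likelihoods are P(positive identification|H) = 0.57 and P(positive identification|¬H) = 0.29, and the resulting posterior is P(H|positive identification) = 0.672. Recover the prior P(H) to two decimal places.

In odds form, posterior odds = prior odds × likelihood ratio, so prior odds = posterior odds ÷ LR.
Posterior odds = 0.672/(1−0.672) = 2.0488. LR = 0.57/0.29 = 1.9655.
Prior odds = 2.0488/1.9655 = 1.0424, so P(H) = 1.0424/(1+1.0424) ≈ 0.51.

P(H) = 0.51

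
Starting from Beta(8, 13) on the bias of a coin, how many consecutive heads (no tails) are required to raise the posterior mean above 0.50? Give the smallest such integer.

k = 6

After k heads and 0 tails the posterior is Beta(8+k, 13), with mean (8+k)/(8+13+k).
Set (8+k)/(21+k) > 0.50 and solve: k > (0.50·21 − 8)/(1 − 0.50) = 5.000.
The smallest integer exceeding 5.000 is 6.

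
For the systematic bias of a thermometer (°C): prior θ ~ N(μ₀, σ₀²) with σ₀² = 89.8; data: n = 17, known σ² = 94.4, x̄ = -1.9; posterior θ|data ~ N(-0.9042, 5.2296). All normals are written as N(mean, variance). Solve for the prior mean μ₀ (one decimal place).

μ₀ = 15.2

The posterior mean is a precision-weighted average: μ_n = (τ₀μ₀ + τ_data·x̄)/(τ₀+τ_data), with τ₀=1/σ₀² and τ_data=n/σ².
Here τ₀ = 1/89.8 = 0.011136 and τ_data = 17/94.4 = 0.180085, so τ_n = 0.191221.
Rearranging for μ₀: μ₀ = (μ_n·τ_n − τ_data·x̄)/τ₀ = (-0.9042·0.191221 − 0.180085·-1.9) / 0.011136 = 0.169259/0.011136 ≈ 15.2.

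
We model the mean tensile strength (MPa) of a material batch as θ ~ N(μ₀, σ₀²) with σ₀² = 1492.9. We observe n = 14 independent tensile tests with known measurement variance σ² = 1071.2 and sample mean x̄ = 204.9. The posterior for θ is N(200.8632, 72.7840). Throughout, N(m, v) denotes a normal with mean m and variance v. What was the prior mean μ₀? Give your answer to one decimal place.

The posterior mean is a precision-weighted average: μ_n = (τ₀μ₀ + τ_data·x̄)/(τ₀+τ_data), with τ₀=1/σ₀² and τ_data=n/σ².
Here τ₀ = 1/1492.9 = 0.000670 and τ_data = 14/1071.2 = 0.013069, so τ_n = 0.013739.
Rearranging for μ₀: μ₀ = (μ_n·τ_n − τ_data·x̄)/τ₀ = (200.8632·0.013739 − 0.013069·204.9) / 0.000670 = 0.081821/0.000670 ≈ 122.1.

μ₀ = 122.1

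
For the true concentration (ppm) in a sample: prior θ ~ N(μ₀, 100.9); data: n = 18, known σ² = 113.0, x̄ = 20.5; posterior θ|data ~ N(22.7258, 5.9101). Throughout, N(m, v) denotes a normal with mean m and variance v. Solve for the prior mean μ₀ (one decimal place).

The posterior mean is a precision-weighted average: μ_n = (τ₀μ₀ + τ_data·x̄)/(τ₀+τ_data), with τ₀=1/σ₀² and τ_data=n/σ².
Here τ₀ = 1/100.9 = 0.009911 and τ_data = 18/113.0 = 0.159292, so τ_n = 0.169203.
Rearranging for μ₀: μ₀ = (μ_n·τ_n − τ_data·x̄)/τ₀ = (22.7258·0.169203 − 0.159292·20.5) / 0.009911 = 0.579788/0.009911 ≈ 58.5.

μ₀ = 58.5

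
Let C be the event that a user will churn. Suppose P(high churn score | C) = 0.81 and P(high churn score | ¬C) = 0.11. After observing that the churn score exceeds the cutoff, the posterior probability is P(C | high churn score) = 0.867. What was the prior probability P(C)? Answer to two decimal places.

In odds form, posterior odds = prior odds × likelihood ratio, so prior odds = posterior odds ÷ LR.
Posterior odds = 0.867/(1−0.867) = 6.5188. LR = 0.81/0.11 = 7.3636.
Prior odds = 6.5188/7.3636 = 0.8853, so P(C) = 0.8853/(1+0.8853) ≈ 0.47.

P(C) = 0.47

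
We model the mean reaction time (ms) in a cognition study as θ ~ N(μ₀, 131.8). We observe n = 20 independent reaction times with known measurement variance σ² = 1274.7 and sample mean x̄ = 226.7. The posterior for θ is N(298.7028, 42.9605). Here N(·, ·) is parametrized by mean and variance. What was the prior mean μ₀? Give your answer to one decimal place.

μ₀ = 447.6

The posterior mean is a precision-weighted average: μ_n = (τ₀μ₀ + τ_data·x̄)/(τ₀+τ_data), with τ₀=1/σ₀² and τ_data=n/σ².
Here τ₀ = 1/131.8 = 0.007587 and τ_data = 20/1274.7 = 0.015690, so τ_n = 0.023277.
Rearranging for μ₀: μ₀ = (μ_n·τ_n − τ_data·x̄)/τ₀ = (298.7028·0.023277 − 0.015690·226.7) / 0.007587 = 3.395982/0.007587 ≈ 447.6.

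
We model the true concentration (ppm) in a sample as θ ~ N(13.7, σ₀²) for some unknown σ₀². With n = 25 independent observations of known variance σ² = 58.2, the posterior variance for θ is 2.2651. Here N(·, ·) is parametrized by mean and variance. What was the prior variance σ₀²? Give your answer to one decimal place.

For the Normal–Normal model with known σ², precisions add: τ_n = τ₀ + n/σ².
So 1/σ₀² = 1/2.2651 − 25/58.2 = 0.441482 − 0.429553 = 0.011929.
Hence σ₀² = 1/0.011929 ≈ 83.8.

σ₀² = 83.8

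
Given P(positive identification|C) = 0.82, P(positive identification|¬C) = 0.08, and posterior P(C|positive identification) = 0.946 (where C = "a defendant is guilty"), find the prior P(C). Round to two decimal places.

Bayes' rule in odds form gives O(C|E) = O(C)·[P(E|C)/P(E|¬C)], hence O(C) = O(C|E)/LR.
Posterior odds = 0.946/(1−0.946) = 17.5185. LR = 0.82/0.08 = 10.2500.
Prior odds = 17.5185/10.2500 = 1.7091, so P(C) = 1.7091/(1+1.7091) ≈ 0.63.

P(C) = 0.63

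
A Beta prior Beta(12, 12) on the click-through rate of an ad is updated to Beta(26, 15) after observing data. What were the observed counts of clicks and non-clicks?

14 clicks and 3 non-clicks

A Beta(α, β) prior with s successes and f failures in binomial data gives a Beta(α+s, β+f) posterior.
So s = 26 − 12 = 14 and f = 15 − 12 = 3.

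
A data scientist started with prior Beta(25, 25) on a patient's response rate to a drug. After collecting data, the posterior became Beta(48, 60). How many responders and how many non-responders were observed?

23 responders and 35 non-responders

A Beta(α, β) prior with s successes and f failures in binomial data gives a Beta(α+s, β+f) posterior.
So s = 48 − 25 = 23 and f = 60 − 25 = 35.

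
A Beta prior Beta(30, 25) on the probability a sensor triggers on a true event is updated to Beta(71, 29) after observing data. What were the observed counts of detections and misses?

41 detections and 4 misses

Beta is conjugate to the binomial likelihood: posterior = Beta(α+s, β+f).
So s = 71 − 30 = 41 and f = 29 − 25 = 4.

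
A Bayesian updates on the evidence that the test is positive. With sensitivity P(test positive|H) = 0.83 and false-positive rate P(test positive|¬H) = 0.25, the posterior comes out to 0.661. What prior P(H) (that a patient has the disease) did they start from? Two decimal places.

P(H) = 0.37

In odds form, posterior odds = prior odds × likelihood ratio, so prior odds = posterior odds ÷ LR.
Posterior odds = 0.661/(1−0.661) = 1.9499. LR = 0.83/0.25 = 3.3200.
Prior odds = 1.9499/3.3200 = 0.5873, so P(H) = 0.5873/(1+0.5873) ≈ 0.37.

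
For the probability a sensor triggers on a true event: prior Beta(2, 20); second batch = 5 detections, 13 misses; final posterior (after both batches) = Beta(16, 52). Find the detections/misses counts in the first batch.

9 detections and 19 misses

Sequential conjugate updates are equivalent to a single update on the pooled data, so total successes = posterior α − prior α and total failures = posterior β − prior β.
Total across both batches: 16−2=14 detections, 52−20=32 misses.
Subtract the second batch: 14−5=9 detections and 32−13=19 misses.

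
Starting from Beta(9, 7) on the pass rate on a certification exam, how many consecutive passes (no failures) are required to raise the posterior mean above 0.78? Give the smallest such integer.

After k passes and 0 failures the posterior is Beta(9+k, 7), with mean (9+k)/(9+7+k).
Set (9+k)/(16+k) > 0.78 and solve: k > (0.78·16 − 9)/(1 − 0.78) = 15.818.
The smallest integer exceeding 15.818 is 16.

k = 16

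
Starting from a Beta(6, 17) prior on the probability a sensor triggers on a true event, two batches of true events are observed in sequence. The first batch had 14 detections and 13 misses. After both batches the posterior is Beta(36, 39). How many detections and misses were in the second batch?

Sequential conjugate updates are equivalent to a single update on the pooled data, so total successes = posterior α − prior α and total failures = posterior β − prior β.
Total across both batches: 36−6=30 detections, 39−17=22 misses.
Subtract the first batch: 30−14=16 detections and 22−13=9 misses.

16 detections and 9 misses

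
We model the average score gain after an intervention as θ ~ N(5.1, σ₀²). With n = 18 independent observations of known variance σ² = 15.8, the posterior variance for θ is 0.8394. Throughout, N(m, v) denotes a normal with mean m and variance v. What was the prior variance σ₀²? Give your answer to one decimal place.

For the Normal–Normal model with known σ², precisions add: τ_n = τ₀ + n/σ².
So 1/σ₀² = 1/0.8394 − 18/15.8 = 1.191327 − 1.139241 = 0.052086.
Hence σ₀² = 1/0.052086 ≈ 19.2.

σ₀² = 19.2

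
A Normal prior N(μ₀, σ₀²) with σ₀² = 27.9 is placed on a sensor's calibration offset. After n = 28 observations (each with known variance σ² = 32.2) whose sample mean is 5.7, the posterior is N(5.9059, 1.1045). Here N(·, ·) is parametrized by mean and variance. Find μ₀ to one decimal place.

μ₀ = 10.9

With known observation variance, the Normal–Normal posterior has precision τ_n = τ₀ + n/σ² and mean μ_n = (τ₀μ₀ + (n/σ²)x̄)/τ_n.
Here τ₀ = 1/27.9 = 0.035842 and τ_data = 28/32.2 = 0.869565, so τ_n = 0.905407.
Rearranging for μ₀: μ₀ = (μ_n·τ_n − τ_data·x̄)/τ₀ = (5.9059·0.905407 − 0.869565·5.7) / 0.035842 = 0.390723/0.035842 ≈ 10.9.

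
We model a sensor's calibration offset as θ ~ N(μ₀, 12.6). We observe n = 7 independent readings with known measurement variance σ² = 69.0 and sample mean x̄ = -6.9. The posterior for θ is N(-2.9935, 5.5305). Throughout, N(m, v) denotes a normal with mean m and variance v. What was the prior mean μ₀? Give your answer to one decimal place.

The posterior mean is a precision-weighted average: μ_n = (τ₀μ₀ + τ_data·x̄)/(τ₀+τ_data), with τ₀=1/σ₀² and τ_data=n/σ².
Here τ₀ = 1/12.6 = 0.079365 and τ_data = 7/69.0 = 0.101449, so τ_n = 0.180814.
Rearranging for μ₀: μ₀ = (μ_n·τ_n − τ_data·x̄)/τ₀ = (-2.9935·0.180814 − 0.101449·-6.9) / 0.079365 = 0.158731/0.079365 ≈ 2.0.

μ₀ = 2.0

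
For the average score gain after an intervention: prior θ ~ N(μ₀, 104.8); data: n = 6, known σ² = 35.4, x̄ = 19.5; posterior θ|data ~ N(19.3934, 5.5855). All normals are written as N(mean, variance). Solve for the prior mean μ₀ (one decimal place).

μ₀ = 17.5

The posterior mean is a precision-weighted average: μ_n = (τ₀μ₀ + τ_data·x̄)/(τ₀+τ_data), with τ₀=1/σ₀² and τ_data=n/σ².
Here τ₀ = 1/104.8 = 0.009542 and τ_data = 6/35.4 = 0.169492, so τ_n = 0.179034.
Rearranging for μ₀: μ₀ = (μ_n·τ_n − τ_data·x̄)/τ₀ = (19.3934·0.179034 − 0.169492·19.5) / 0.009542 = 0.166984/0.009542 ≈ 17.5.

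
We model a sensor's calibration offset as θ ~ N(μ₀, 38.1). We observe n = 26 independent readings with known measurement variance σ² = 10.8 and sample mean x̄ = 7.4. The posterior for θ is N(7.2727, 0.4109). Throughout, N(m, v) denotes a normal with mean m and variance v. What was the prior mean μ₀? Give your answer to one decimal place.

The posterior mean is a precision-weighted average: μ_n = (τ₀μ₀ + τ_data·x̄)/(τ₀+τ_data), with τ₀=1/σ₀² and τ_data=n/σ².
Here τ₀ = 1/38.1 = 0.026247 and τ_data = 26/10.8 = 2.407407, so τ_n = 2.433654.
Rearranging for μ₀: μ₀ = (μ_n·τ_n − τ_data·x̄)/τ₀ = (7.2727·2.433654 − 2.407407·7.4) / 0.026247 = -0.115576/0.026247 ≈ -4.4.

μ₀ = -4.4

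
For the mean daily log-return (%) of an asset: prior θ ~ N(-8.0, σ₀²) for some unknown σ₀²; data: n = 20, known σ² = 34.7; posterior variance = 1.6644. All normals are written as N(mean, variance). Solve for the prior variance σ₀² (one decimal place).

Posterior precision equals prior precision plus data precision: 1/σ_n² = 1/σ₀² + n/σ².
So 1/σ₀² = 1/1.6644 − 20/34.7 = 0.600817 − 0.576369 = 0.024448.
Hence σ₀² = 1/0.024448 ≈ 40.9.

σ₀² = 40.9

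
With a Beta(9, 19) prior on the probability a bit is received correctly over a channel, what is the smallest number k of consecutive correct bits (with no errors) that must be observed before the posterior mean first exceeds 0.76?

After k correct bits and 0 errors the posterior is Beta(9+k, 19), with mean (9+k)/(9+19+k).
Set (9+k)/(28+k) > 0.76 and solve: k > (0.76·28 − 9)/(1 − 0.76) = 51.167.
The smallest integer exceeding 51.167 is 52.

k = 52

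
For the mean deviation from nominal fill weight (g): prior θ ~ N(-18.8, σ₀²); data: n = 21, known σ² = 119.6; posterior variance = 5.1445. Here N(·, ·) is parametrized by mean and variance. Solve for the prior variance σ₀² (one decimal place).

σ₀² = 53.2

For the Normal–Normal model with known σ², precisions add: τ_n = τ₀ + n/σ².
So 1/σ₀² = 1/5.1445 − 21/119.6 = 0.194382 − 0.175585 = 0.018797.
Hence σ₀² = 1/0.018797 ≈ 53.2.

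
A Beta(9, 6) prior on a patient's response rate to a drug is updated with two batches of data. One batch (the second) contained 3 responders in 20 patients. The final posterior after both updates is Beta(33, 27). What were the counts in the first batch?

Because Beta–binomial updating is additive in the counts, the combined data contributed (α_post−α_prior, β_post−β_prior) successes and failures.
Total across both batches: 33−9=24 responders, 27−6=21 non-responders.
Subtract the second batch: 24−3=21 responders and 21−17=4 non-responders.

21 responders and 4 non-responders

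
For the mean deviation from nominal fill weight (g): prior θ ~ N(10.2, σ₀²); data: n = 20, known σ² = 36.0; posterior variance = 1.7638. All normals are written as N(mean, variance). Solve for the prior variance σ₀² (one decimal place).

Posterior precision equals prior precision plus data precision: 1/σ_n² = 1/σ₀² + n/σ².
So 1/σ₀² = 1/1.7638 − 20/36.0 = 0.566958 − 0.555556 = 0.011402.
Hence σ₀² = 1/0.011402 ≈ 87.7.

σ₀² = 87.7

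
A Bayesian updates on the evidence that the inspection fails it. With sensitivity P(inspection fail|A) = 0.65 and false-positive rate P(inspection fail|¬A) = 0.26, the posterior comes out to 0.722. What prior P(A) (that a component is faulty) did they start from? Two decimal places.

P(A) = 0.51

Bayes' rule in odds form gives O(A|E) = O(A)·[P(E|A)/P(E|¬A)], hence O(A) = O(A|E)/LR.
Posterior odds = 0.722/(1−0.722) = 2.5971. LR = 0.65/0.26 = 2.5000.
Prior odds = 2.5971/2.5000 = 1.0388, so P(A) = 1.0388/(1+1.0388) ≈ 0.51.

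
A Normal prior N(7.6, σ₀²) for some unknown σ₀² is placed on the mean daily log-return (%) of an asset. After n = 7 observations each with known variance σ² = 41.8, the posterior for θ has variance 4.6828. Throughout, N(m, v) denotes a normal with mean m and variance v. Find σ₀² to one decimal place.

σ₀² = 21.7

For the Normal–Normal model with known σ², precisions add: τ_n = τ₀ + n/σ².
So 1/σ₀² = 1/4.6828 − 7/41.8 = 0.213547 − 0.167464 = 0.046083.
Hence σ₀² = 1/0.046083 ≈ 21.7.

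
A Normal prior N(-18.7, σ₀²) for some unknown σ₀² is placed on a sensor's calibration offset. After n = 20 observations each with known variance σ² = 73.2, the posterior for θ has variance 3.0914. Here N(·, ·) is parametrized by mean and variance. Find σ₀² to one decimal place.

σ₀² = 19.9

For the Normal–Normal model with known σ², precisions add: τ_n = τ₀ + n/σ².
So 1/σ₀² = 1/3.0914 − 20/73.2 = 0.323478 − 0.273224 = 0.050254.
Hence σ₀² = 1/0.050254 ≈ 19.9.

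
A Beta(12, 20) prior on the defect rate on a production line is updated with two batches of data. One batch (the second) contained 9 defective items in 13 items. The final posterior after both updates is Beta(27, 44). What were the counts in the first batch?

Because Beta–binomial updating is additive in the counts, the combined data contributed (α_post−α_prior, β_post−β_prior) successes and failures.
Total across both batches: 27−12=15 defective items, 44−20=24 good items.
Subtract the second batch: 15−9=6 defective items and 24−4=20 good items.

6 defective items and 20 good items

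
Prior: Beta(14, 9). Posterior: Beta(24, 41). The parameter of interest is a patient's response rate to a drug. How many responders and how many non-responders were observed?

Under Beta–binomial conjugacy the posterior parameters are (a+s, b+f).
So s = 24 − 14 = 10 and f = 41 − 9 = 32.

10 responders and 32 non-responders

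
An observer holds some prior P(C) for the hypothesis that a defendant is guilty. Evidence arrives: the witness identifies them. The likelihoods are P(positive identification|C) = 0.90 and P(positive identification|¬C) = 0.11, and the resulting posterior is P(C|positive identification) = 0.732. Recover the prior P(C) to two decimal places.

In odds form, posterior odds = prior odds × likelihood ratio, so prior odds = posterior odds ÷ LR.
Posterior odds = 0.732/(1−0.732) = 2.7313. LR = 0.90/0.11 = 8.1818.
Prior odds = 2.7313/8.1818 = 0.3338, so P(C) = 0.3338/(1+0.3338) ≈ 0.25.

P(C) = 0.25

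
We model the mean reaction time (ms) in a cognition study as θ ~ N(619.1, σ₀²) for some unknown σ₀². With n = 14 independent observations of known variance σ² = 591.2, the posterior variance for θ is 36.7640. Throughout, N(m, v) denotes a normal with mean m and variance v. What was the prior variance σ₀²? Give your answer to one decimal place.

For the Normal–Normal model with known σ², precisions add: τ_n = τ₀ + n/σ².
So 1/σ₀² = 1/36.7640 − 14/591.2 = 0.027201 − 0.023681 = 0.003520.
Hence σ₀² = 1/0.003520 ≈ 284.1.

σ₀² = 284.1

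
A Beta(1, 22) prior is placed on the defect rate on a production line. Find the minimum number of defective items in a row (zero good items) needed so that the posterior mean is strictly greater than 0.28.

k = 8

After k defective items and 0 good items the posterior is Beta(1+k, 22), with mean (1+k)/(1+22+k).
Set (1+k)/(23+k) > 0.28 and solve: k > (0.28·23 − 1)/(1 − 0.28) = 7.556.
The smallest integer exceeding 7.556 is 8, and checking k=8: (9)/(31) = 0.2903 > 0.28.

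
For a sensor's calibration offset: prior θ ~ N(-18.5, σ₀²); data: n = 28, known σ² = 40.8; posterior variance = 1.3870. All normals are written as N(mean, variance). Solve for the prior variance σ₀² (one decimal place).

σ₀² = 28.8

Posterior precision equals prior precision plus data precision: 1/σ_n² = 1/σ₀² + n/σ².
So 1/σ₀² = 1/1.3870 − 28/40.8 = 0.720981 − 0.686275 = 0.034706.
Hence σ₀² = 1/0.034706 ≈ 28.8.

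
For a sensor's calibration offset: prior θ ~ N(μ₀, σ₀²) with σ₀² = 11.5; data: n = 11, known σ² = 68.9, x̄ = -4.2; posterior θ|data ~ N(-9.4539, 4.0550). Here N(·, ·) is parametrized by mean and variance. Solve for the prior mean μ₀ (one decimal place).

μ₀ = -19.1

The posterior mean is a precision-weighted average: μ_n = (τ₀μ₀ + τ_data·x̄)/(τ₀+τ_data), with τ₀=1/σ₀² and τ_data=n/σ².
Here τ₀ = 1/11.5 = 0.086957 and τ_data = 11/68.9 = 0.159652, so τ_n = 0.246609.
Rearranging for μ₀: μ₀ = (μ_n·τ_n − τ_data·x̄)/τ₀ = (-9.4539·0.246609 − 0.159652·-4.2) / 0.086957 = -1.660878/0.086957 ≈ -19.1.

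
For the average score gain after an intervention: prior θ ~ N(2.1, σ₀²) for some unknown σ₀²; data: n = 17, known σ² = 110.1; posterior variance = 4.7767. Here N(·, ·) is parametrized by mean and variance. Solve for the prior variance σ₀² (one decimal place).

σ₀² = 18.2

Posterior precision equals prior precision plus data precision: 1/σ_n² = 1/σ₀² + n/σ².
So 1/σ₀² = 1/4.7767 − 17/110.1 = 0.209350 − 0.154405 = 0.054945.
Hence σ₀² = 1/0.054945 ≈ 18.2.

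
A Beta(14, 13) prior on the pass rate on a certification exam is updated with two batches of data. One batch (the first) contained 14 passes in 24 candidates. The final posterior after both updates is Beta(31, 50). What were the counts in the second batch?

Sequential conjugate updates are equivalent to a single update on the pooled data, so total successes = posterior α − prior α and total failures = posterior β − prior β.
Total across both batches: 31−14=17 passes, 50−13=37 failures.
Subtract the first batch: 17−14=3 passes and 37−10=27 failures.

3 passes and 27 failures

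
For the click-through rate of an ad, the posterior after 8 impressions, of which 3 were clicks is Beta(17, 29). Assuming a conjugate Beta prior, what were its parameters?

Beta is conjugate to the binomial likelihood: posterior = Beta(a+s, b+f).
Subtract the data counts: 17−3=14, 29−5=24.

Beta(14, 24)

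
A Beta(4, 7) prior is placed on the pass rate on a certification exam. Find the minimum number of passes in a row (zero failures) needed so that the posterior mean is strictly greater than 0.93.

k = 90

After k passes and 0 failures the posterior is Beta(4+k, 7), with mean (4+k)/(4+7+k).
Set (4+k)/(11+k) > 0.93 and solve: k > (0.93·11 − 4)/(1 − 0.93) = 89.000.
The smallest integer exceeding 89.000 is 90, and checking k=90: (94)/(101) = 0.9307 > 0.93.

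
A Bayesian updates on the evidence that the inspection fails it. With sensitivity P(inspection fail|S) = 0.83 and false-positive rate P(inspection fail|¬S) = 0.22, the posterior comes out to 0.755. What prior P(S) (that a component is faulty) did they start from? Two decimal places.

Bayes' rule in odds form gives O(S|E) = O(S)·[P(E|S)/P(E|¬S)], hence O(S) = O(S|E)/LR.
Posterior odds = 0.755/(1−0.755) = 3.0816. LR = 0.83/0.22 = 3.7727.
Prior odds = 3.0816/3.7727 = 0.8168, so P(S) = 0.8168/(1+0.8168) ≈ 0.45.

P(S) = 0.45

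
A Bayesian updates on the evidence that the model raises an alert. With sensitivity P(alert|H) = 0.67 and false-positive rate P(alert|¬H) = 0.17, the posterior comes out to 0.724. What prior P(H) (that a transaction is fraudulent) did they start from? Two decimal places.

P(H) = 0.40

Bayes' rule in odds form gives O(H|E) = O(H)·[P(E|H)/P(E|¬H)], hence O(H) = O(H|E)/LR.
Posterior odds = 0.724/(1−0.724) = 2.6232. LR = 0.67/0.17 = 3.9412.
Prior odds = 2.6232/3.9412 = 0.6656, so P(H) = 0.6656/(1+0.6656) ≈ 0.40.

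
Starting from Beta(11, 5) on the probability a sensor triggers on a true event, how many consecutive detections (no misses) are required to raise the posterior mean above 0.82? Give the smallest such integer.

After k detections and 0 misses the posterior is Beta(11+k, 5), with mean (11+k)/(11+5+k).
Set (11+k)/(16+k) > 0.82 and solve: k > (0.82·16 − 11)/(1 − 0.82) = 11.778.
The smallest integer exceeding 11.778 is 12, and checking k=12: (23)/(28) = 0.8214 > 0.82.

k = 12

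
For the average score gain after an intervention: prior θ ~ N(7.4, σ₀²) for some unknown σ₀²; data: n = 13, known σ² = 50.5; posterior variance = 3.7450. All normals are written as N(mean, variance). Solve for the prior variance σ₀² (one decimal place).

For the Normal–Normal model with known σ², precisions add: τ_n = τ₀ + n/σ².
So 1/σ₀² = 1/3.7450 − 13/50.5 = 0.267023 − 0.257426 = 0.009597.
Hence σ₀² = 1/0.009597 ≈ 104.2.

σ₀² = 104.2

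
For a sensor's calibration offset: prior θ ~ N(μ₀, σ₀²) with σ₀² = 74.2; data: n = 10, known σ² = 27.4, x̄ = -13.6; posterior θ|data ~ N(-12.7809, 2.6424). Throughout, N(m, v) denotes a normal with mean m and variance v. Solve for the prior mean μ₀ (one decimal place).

The posterior mean is a precision-weighted average: μ_n = (τ₀μ₀ + τ_data·x̄)/(τ₀+τ_data), with τ₀=1/σ₀² and τ_data=n/σ².
Here τ₀ = 1/74.2 = 0.013477 and τ_data = 10/27.4 = 0.364964, so τ_n = 0.378441.
Rearranging for μ₀: μ₀ = (μ_n·τ_n − τ_data·x̄)/τ₀ = (-12.7809·0.378441 − 0.364964·-13.6) / 0.013477 = 0.126694/0.013477 ≈ 9.4.

μ₀ = 9.4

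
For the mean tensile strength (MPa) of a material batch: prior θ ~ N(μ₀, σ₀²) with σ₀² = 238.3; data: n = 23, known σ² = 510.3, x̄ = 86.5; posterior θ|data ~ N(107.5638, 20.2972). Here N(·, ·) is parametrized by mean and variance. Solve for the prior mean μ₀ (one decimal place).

μ₀ = 333.8

With known observation variance, the Normal–Normal posterior has precision τ_n = τ₀ + n/σ² and mean μ_n = (τ₀μ₀ + (n/σ²)x̄)/τ_n.
Here τ₀ = 1/238.3 = 0.004196 and τ_data = 23/510.3 = 0.045072, so τ_n = 0.049268.
Rearranging for μ₀: μ₀ = (μ_n·τ_n − τ_data·x̄)/τ₀ = (107.5638·0.049268 − 0.045072·86.5) / 0.004196 = 1.400725/0.004196 ≈ 333.8.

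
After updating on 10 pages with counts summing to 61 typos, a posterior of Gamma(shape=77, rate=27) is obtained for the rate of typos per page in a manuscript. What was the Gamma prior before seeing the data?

Gamma(shape=16, rate=17)

A Gamma(α, β) prior (rate parametrization) on a Poisson rate with n observations summing to S gives posterior Gamma(α+S, β+n).
So α = 77 − 61 = 16 and β = 27 − 10 = 17.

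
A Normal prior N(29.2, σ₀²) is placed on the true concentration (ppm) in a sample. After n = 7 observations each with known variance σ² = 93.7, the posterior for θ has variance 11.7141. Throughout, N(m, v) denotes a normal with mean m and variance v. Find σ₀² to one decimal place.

For the Normal–Normal model with known σ², precisions add: τ_n = τ₀ + n/σ².
So 1/σ₀² = 1/11.7141 − 7/93.7 = 0.085367 − 0.074707 = 0.010660.
Hence σ₀² = 1/0.010660 ≈ 93.8.

σ₀² = 93.8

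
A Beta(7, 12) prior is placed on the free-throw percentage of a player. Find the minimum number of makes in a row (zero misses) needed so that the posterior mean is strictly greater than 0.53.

k = 7

After k makes and 0 misses the posterior is Beta(7+k, 12), with mean (7+k)/(7+12+k).
Set (7+k)/(19+k) > 0.53 and solve: k > (0.53·19 − 7)/(1 − 0.53) = 6.532.
The smallest integer exceeding 6.532 is 7.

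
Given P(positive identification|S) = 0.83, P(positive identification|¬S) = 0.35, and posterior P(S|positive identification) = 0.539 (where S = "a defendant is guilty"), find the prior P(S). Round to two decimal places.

Bayes' rule in odds form gives O(S|E) = O(S)·[P(E|S)/P(E|¬S)], hence O(S) = O(S|E)/LR.
Posterior odds = 0.539/(1−0.539) = 1.1692. LR = 0.83/0.35 = 2.3714.
Prior odds = 1.1692/2.3714 = 0.4930, so P(S) = 0.4930/(1+0.4930) ≈ 0.33.

P(S) = 0.33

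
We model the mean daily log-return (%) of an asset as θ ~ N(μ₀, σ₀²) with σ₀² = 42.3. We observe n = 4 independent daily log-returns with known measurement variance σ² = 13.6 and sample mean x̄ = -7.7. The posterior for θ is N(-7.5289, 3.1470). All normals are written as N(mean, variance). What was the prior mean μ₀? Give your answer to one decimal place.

With known observation variance, the Normal–Normal posterior has precision τ_n = τ₀ + n/σ² and mean μ_n = (τ₀μ₀ + (n/σ²)x̄)/τ_n.
Here τ₀ = 1/42.3 = 0.023641 and τ_data = 4/13.6 = 0.294118, so τ_n = 0.317759.
Rearranging for μ₀: μ₀ = (μ_n·τ_n − τ_data·x̄)/τ₀ = (-7.5289·0.317759 − 0.294118·-7.7) / 0.023641 = -0.127667/0.023641 ≈ -5.4.

μ₀ = -5.4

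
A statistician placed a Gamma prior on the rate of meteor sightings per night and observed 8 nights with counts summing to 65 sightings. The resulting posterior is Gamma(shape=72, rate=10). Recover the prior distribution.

Gamma(shape=7, rate=2)

A Gamma(α, β) prior (rate parametrization) on a Poisson rate with n observations summing to S gives posterior Gamma(α+S, β+n).
So α = 72 − 65 = 7 and β = 10 − 8 = 2.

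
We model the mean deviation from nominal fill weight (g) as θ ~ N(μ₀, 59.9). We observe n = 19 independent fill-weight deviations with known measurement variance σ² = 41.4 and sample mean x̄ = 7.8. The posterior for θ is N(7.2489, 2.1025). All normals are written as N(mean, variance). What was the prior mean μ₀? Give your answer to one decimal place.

With known observation variance, the Normal–Normal posterior has precision τ_n = τ₀ + n/σ² and mean μ_n = (τ₀μ₀ + (n/σ²)x̄)/τ_n.
Here τ₀ = 1/59.9 = 0.016694 and τ_data = 19/41.4 = 0.458937, so τ_n = 0.475631.
Rearranging for μ₀: μ₀ = (μ_n·τ_n − τ_data·x̄)/τ₀ = (7.2489·0.475631 − 0.458937·7.8) / 0.016694 = -0.131907/0.016694 ≈ -7.9.

μ₀ = -7.9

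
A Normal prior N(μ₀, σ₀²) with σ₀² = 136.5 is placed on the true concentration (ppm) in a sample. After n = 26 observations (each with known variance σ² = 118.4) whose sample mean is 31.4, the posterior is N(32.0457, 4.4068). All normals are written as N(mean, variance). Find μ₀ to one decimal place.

The posterior mean is a precision-weighted average: μ_n = (τ₀μ₀ + τ_data·x̄)/(τ₀+τ_data), with τ₀=1/σ₀² and τ_data=n/σ².
Here τ₀ = 1/136.5 = 0.007326 and τ_data = 26/118.4 = 0.219595, so τ_n = 0.226921.
Rearranging for μ₀: μ₀ = (μ_n·τ_n − τ_data·x̄)/τ₀ = (32.0457·0.226921 − 0.219595·31.4) / 0.007326 = 0.376559/0.007326 ≈ 51.4.

μ₀ = 51.4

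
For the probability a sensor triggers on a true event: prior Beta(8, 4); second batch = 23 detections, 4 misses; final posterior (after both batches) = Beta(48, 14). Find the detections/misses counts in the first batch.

Because Beta–binomial updating is additive in the counts, the combined data contributed (α_post−α_prior, β_post−β_prior) successes and failures.
Total across both batches: 48−8=40 detections, 14−4=10 misses.
Subtract the second batch: 40−23=17 detections and 10−4=6 misses.

17 detections and 6 misses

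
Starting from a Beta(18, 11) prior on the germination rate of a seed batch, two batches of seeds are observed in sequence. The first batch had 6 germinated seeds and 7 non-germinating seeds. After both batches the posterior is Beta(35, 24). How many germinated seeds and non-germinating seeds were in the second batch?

11 germinated seeds and 6 non-germinating seeds

Because Beta–binomial updating is additive in the counts, the combined data contributed (α_post−α_prior, β_post−β_prior) successes and failures.
Total across both batches: 35−18=17 germinated seeds, 24−11=13 non-germinating seeds.
Subtract the first batch: 17−6=11 germinated seeds and 13−7=6 non-germinating seeds.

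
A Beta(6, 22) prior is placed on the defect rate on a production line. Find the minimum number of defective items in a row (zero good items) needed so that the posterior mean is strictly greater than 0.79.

After k defective items and 0 good items the posterior is Beta(6+k, 22), with mean (6+k)/(6+22+k).
Set (6+k)/(28+k) > 0.79 and solve: k > (0.79·28 − 6)/(1 − 0.79) = 76.762.
The smallest integer exceeding 76.762 is 77.

k = 77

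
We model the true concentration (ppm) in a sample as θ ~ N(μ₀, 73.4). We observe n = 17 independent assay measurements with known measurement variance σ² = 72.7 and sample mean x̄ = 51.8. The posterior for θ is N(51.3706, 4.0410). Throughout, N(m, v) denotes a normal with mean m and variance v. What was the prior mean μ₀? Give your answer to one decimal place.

μ₀ = 44.0

The posterior mean is a precision-weighted average: μ_n = (τ₀μ₀ + τ_data·x̄)/(τ₀+τ_data), with τ₀=1/σ₀² and τ_data=n/σ².
Here τ₀ = 1/73.4 = 0.013624 and τ_data = 17/72.7 = 0.233838, so τ_n = 0.247462.
Rearranging for μ₀: μ₀ = (μ_n·τ_n − τ_data·x̄)/τ₀ = (51.3706·0.247462 − 0.233838·51.8) / 0.013624 = 0.599463/0.013624 ≈ 44.0.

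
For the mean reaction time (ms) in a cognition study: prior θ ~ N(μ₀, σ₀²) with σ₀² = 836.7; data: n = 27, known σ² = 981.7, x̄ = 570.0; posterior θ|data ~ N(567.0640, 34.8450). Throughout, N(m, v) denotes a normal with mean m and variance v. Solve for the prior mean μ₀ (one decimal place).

The posterior mean is a precision-weighted average: μ_n = (τ₀μ₀ + τ_data·x̄)/(τ₀+τ_data), with τ₀=1/σ₀² and τ_data=n/σ².
Here τ₀ = 1/836.7 = 0.001195 and τ_data = 27/981.7 = 0.027503, so τ_n = 0.028698.
Rearranging for μ₀: μ₀ = (μ_n·τ_n − τ_data·x̄)/τ₀ = (567.0640·0.028698 − 0.027503·570.0) / 0.001195 = 0.596893/0.001195 ≈ 499.5.

μ₀ = 499.5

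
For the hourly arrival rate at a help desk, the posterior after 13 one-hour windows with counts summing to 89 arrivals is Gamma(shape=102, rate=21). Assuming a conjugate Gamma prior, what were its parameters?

Gamma–Poisson conjugacy: posterior shape = α + Σxᵢ, posterior rate = β + n.
So α = 102 − 89 = 13 and β = 21 − 13 = 8.

Gamma(shape=13, rate=8)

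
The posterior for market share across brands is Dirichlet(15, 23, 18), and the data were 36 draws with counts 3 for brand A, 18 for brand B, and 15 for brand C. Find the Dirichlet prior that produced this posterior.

For a Dirichlet(α) prior with multinomial counts c, the posterior is Dirichlet(α + c) componentwise.
Subtract each count from the matching posterior parameter: 15−3=12, 23−18=5, 18−15=3.

Dirichlet(12, 5, 3)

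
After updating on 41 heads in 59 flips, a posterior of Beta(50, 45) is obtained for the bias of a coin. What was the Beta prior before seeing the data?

Beta is conjugate to the binomial likelihood: posterior = Beta(α+s, β+f).
So α = 50 − 41 = 9 and β = 45 − 18 = 27.

Beta(9, 27)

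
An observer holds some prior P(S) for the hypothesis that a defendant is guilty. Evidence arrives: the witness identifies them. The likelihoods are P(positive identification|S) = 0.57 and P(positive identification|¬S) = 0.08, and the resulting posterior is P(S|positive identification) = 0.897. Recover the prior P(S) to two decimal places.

In odds form, posterior odds = prior odds × likelihood ratio, so prior odds = posterior odds ÷ LR.
Posterior odds = 0.897/(1−0.897) = 8.7087. LR = 0.57/0.08 = 7.1250.
Prior odds = 8.7087/7.1250 = 1.2223, so P(S) = 1.2223/(1+1.2223) ≈ 0.55.

P(S) = 0.55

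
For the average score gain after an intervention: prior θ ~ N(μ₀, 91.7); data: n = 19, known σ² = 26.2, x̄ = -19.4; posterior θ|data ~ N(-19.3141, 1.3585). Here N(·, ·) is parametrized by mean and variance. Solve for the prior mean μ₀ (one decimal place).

With known observation variance, the Normal–Normal posterior has precision τ_n = τ₀ + n/σ² and mean μ_n = (τ₀μ₀ + (n/σ²)x̄)/τ_n.
Here τ₀ = 1/91.7 = 0.010905 and τ_data = 19/26.2 = 0.725191, so τ_n = 0.736096.
Rearranging for μ₀: μ₀ = (μ_n·τ_n − τ_data·x̄)/τ₀ = (-19.3141·0.736096 − 0.725191·-19.4) / 0.010905 = -0.148326/0.010905 ≈ -13.6.

μ₀ = -13.6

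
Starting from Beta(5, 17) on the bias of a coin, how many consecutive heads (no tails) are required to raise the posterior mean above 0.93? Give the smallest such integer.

After k heads and 0 tails the posterior is Beta(5+k, 17), with mean (5+k)/(5+17+k).
Set (5+k)/(22+k) > 0.93 and solve: k > (0.93·22 − 5)/(1 − 0.93) = 220.857.
The smallest integer exceeding 220.857 is 221, and checking k=221: (226)/(243) = 0.9300 > 0.93.

k = 221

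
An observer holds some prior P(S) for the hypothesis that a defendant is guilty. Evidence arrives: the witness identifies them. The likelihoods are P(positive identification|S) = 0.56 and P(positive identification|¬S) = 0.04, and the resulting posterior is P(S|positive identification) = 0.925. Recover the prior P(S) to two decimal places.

P(S) = 0.47

Bayes' rule in odds form gives O(S|E) = O(S)·[P(E|S)/P(E|¬S)], hence O(S) = O(S|E)/LR.
Posterior odds = 0.925/(1−0.925) = 12.3333. LR = 0.56/0.04 = 14.0000.
Prior odds = 12.3333/14.0000 = 0.8810, so P(S) = 0.8810/(1+0.8810) ≈ 0.47.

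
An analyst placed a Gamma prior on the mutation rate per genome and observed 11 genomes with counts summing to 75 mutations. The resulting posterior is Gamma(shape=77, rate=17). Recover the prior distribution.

A Gamma(α, β) prior (rate parametrization) on a Poisson rate with n observations summing to S gives posterior Gamma(α+S, β+n).
So α = 77 − 75 = 2 and β = 17 − 11 = 6.

Gamma(shape=2, rate=6)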